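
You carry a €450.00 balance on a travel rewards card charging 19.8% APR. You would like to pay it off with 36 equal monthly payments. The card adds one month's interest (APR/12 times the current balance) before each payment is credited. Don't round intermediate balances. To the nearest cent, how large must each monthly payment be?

€16.68

Monthly rate r = 19.8%/12 = 1.65% = 0.0165.
Level-payment amortization: P = B₀·r / (1 − (1+r)^(−n)) = 450.00·0.0165 / (1 − 1.0165^(−36)).
Denominator 1 − (1+r)^(−36) = 0.445202861.
P = 7.425 / 0.445202861 ≈ 16.68.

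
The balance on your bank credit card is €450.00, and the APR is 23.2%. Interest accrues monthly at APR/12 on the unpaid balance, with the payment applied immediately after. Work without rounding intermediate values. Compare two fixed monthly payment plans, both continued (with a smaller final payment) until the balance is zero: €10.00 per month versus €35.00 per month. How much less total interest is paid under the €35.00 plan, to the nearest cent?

€543.11

Monthly rate r = 23.2%/12 = 1.93333% = 0.0193333.
At €10.00/mo: n = ⌈−ln(1 − rB₀/P)/ln(1+r)⌉ = 107 payments (last €5.48); total interest = total paid − €450.00 = €615.48.
At €35.00/mo: 15 payments (last €32.37); total interest €72.37.
Interest saved = €615.48 − €72.37 = €543.11.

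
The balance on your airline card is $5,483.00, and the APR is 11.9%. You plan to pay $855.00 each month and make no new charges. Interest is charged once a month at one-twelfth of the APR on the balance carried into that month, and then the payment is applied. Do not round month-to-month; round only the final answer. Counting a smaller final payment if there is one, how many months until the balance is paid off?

Monthly rate r = 11.9%/12 = 0.991667% = 0.00991667.
Recurrence: B ← B·(1+r) − $855.00.
Month 1: interest $54.37; balance after payment $4,682.37.
Month 2: interest $46.43; balance after payment $3,873.81.
Closed form: n = −ln(1 − rB₀/P)/ln(1+r) = −ln(0.93641)/ln(1.00992) ≈ 6.659, so the balance reaches zero during payment 7.

7 payments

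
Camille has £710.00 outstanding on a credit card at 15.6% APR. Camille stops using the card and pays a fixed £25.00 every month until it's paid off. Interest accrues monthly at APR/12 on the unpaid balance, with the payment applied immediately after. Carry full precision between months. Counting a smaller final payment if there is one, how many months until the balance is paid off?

Monthly rate r = 15.6%/12 = 1.3% = 0.013.
Recurrence: B ← B·(1+r) − £25.00.
Month 1: interest £9.23; balance after payment £694.23.
Month 2: interest £9.02; balance after payment £678.25.
Closed form: n = −ln(1 − rB₀/P)/ln(1+r) = −ln(0.6308)/ln(1.013) ≈ 35.673, so the balance reaches zero during payment 36.

36 payments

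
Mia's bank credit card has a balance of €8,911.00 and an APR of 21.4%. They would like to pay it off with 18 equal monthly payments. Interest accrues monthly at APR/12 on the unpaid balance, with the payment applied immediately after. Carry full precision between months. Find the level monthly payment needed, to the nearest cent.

Monthly rate r = 21.4%/12 = 1.78333% = 0.0178333.
Level-payment amortization: P = B₀·r / (1 − (1+r)^(−n)) = 8911.00·0.0178333 / (1 − 1.01783^(−18)).
Denominator 1 − (1+r)^(−18) = 0.272521861.
P = 158.913 / 0.272521861 ≈ 583.12.

€583.12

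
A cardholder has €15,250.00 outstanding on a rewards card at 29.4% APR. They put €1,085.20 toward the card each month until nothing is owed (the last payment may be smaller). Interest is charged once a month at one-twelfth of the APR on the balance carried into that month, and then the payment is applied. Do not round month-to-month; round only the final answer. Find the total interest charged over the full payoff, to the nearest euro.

Monthly rate r = 29.4%/12 = 2.45% = 0.0245.
Payoff takes n = ⌈−ln(1 − rB₀/P)/ln(1+r)⌉ = ⌈17.436⌉ = 18 payments; the last is €476.64.
Total paid = 17·€1,085.20 + €476.64 = €18,925.04.
Total interest = total paid − principal = €18,925.04 − €15,250.00 = €3,675.04.

€3,675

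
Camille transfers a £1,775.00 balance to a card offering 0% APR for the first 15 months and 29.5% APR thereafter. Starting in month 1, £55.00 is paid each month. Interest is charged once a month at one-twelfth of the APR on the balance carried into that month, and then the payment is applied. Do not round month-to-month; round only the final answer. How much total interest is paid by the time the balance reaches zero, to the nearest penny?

£301.87

Promo months 1–15 at r₀ = 0%/12 = 0; months 16+ at r₁ = 29.5%/12 = 0.0245833.
After month 15 (no interest yet): B = £1,775.00 − 15·£55.00 = £950.00.
Then at r₁ with £55.00/mo: n₂ = −ln(1 − r₁·B/P)/ln(1+r₁) ≈ 22.76 → 23 more payments.
Total paid = 37·£55.00 + £41.87 = £2,076.87; interest = £2,076.87 − £1,775.00 = £301.87.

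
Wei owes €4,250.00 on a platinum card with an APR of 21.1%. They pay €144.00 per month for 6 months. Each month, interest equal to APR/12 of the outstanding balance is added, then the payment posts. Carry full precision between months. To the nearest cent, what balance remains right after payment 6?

€3,815.67

Monthly rate r = 21.1%/12 = 1.75833% = 0.0175833.
Each month: B ← B·(1+r) − €144.00.
Month 1: interest €74.73; balance after payment €4,180.73.
Month 2: interest €73.51; balance after payment €4,110.24.
Month 3: interest €72.27; balance after payment €4,038.51.
Month 4: interest €71.01; balance after payment €3,965.52.
Month 5: interest €69.73; balance after payment €3,891.25.
Month 6: interest €68.42; balance after payment €3,815.67.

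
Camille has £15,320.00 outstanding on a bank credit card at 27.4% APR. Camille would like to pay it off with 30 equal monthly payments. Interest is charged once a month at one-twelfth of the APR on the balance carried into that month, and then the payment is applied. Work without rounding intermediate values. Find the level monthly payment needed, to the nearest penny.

£710.97

Monthly rate r = 27.4%/12 = 2.28333% = 0.0228333.
Level-payment amortization: P = B₀·r / (1 − (1+r)^(−n)) = 15320.00·0.0228333 / (1 − 1.02283^(−30)).
Denominator 1 − (1+r)^(−30) = 0.492011579.
P = 349.807 / 0.492011579 ≈ 710.97.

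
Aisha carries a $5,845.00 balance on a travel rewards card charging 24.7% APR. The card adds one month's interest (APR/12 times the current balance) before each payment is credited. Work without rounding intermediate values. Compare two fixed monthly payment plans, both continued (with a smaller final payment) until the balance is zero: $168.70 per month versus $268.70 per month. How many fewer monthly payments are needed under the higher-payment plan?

32 fewer payments

Monthly rate r = 24.7%/12 = 2.05833% = 0.0205833.
At $168.70/mo: n = ⌈−ln(1 − rB₀/P)/ln(1+r)⌉ = 62 payments (last $49.91); total interest = total paid − $5,845.00 = $4,495.61.
At $268.70/mo: 30 payments (last $38.48); total interest $1,985.78.
Payments saved = 62 − 30 = 32.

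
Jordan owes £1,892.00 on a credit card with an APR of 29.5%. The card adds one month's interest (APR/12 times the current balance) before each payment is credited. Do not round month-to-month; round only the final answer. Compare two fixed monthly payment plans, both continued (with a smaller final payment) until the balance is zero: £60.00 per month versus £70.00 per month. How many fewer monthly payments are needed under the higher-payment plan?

Monthly rate r = 29.5%/12 = 2.45833% = 0.0245833.
At £60.00/mo: n = ⌈−ln(1 − rB₀/P)/ln(1+r)⌉ = 62 payments (last £27.53); total interest = total paid − £1,892.00 = £1,795.53.
At £70.00/mo: 45 payments (last £67.49); total interest £1,255.49.
Payments saved = 62 − 45 = 17.

17 fewer payments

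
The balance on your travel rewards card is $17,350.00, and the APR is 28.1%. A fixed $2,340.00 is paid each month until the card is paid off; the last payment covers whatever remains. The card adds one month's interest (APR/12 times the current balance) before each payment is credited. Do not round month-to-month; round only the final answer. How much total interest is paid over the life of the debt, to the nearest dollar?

Monthly rate r = 28.1%/12 = 2.34167% = 0.0234167.
Payoff takes n = ⌈−ln(1 − rB₀/P)/ln(1+r)⌉ = ⌈8.239⌉ = 9 payments; the last is $564.11.
Total paid = 8·$2,340.00 + $564.11 = $19,284.11.
Total interest = total paid − principal = $19,284.11 − $17,350.00 = $1,934.11.

$1,934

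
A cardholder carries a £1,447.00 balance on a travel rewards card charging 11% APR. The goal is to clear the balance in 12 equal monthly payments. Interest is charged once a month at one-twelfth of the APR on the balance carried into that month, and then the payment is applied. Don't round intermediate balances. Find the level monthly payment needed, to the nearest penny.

Monthly rate r = 11%/12 = 0.916667% = 0.00916667.
Level-payment amortization: P = B₀·r / (1 − (1+r)^(−n)) = 1447.00·0.00916667 / (1 − 1.00917^(−12)).
Denominator 1 − (1+r)^(−12) = 0.103716844.
P = 13.2642 / 0.103716844 ≈ 127.89.

£127.89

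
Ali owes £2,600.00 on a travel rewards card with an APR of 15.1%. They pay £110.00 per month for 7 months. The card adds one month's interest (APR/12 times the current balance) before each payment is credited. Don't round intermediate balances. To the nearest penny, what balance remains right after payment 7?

£2,038.16

Monthly rate r = 15.1%/12 = 1.25833% = 0.0125833.
Each month: B ← B·(1+r) − £110.00.
Month 1: interest £32.72; balance after payment £2,522.72.
Month 2: interest £31.74; balance after payment £2,444.46.
Month 3: interest £30.76; balance after payment £2,365.22.
Month 4: interest £29.76; balance after payment £2,284.98.
Month 5: interest £28.75; balance after payment £2,203.74.
Month 6: interest £27.73; balance after payment £2,121.47.
Month 7: interest £26.70; balance after payment £2,038.16.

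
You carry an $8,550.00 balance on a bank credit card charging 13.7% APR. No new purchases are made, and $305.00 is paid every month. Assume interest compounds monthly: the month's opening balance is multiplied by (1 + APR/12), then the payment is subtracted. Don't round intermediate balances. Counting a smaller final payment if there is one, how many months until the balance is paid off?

Monthly rate r = 13.7%/12 = 1.14167% = 0.0114167.
Recurrence: B ← B·(1+r) − $305.00.
Month 1: interest $97.61; balance after payment $8,342.61.
Month 2: interest $95.24; balance after payment $8,132.86.
Closed form: n = −ln(1 − rB₀/P)/ln(1+r) = −ln(0.67996)/ln(1.01142) ≈ 33.978, so the balance reaches zero during payment 34.

34 payments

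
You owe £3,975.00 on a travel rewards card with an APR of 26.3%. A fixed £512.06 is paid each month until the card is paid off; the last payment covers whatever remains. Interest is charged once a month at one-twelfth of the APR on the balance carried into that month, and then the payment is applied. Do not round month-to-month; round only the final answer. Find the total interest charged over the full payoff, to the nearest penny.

Monthly rate r = 26.3%/12 = 2.19167% = 0.0219167.
Payoff takes n = ⌈−ln(1 − rB₀/P)/ln(1+r)⌉ = ⌈8.602⌉ = 9 payments; the last is £309.59.
Total paid = 8·£512.06 + £309.59 = £4,406.07.
Total interest = total paid − principal = £4,406.07 − £3,975.00 = £431.07.

£431.07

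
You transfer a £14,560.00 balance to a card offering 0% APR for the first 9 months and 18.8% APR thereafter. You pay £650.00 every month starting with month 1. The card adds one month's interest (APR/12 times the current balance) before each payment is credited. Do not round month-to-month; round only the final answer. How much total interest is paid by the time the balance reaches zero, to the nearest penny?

Promo months 1–9 at r₀ = 0%/12 = 0; months 10+ at r₁ = 18.8%/12 = 0.0156667.
After month 9 (no interest yet): B = £14,560.00 − 9·£650.00 = £8,710.00.
Then at r₁ with £650.00/mo: n₂ = −ln(1 − r₁·B/P)/ln(1+r₁) ≈ 15.16 → 16 more payments.
Total paid = 24·£650.00 + £103.53 = £15,703.53; interest = £15,703.53 − £14,560.00 = £1,143.53.

£1,143.53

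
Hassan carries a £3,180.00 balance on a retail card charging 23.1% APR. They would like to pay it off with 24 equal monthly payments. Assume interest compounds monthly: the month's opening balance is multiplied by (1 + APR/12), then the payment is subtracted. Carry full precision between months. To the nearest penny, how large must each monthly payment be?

£166.71

Monthly rate r = 23.1%/12 = 1.925% = 0.01925.
Level-payment amortization: P = B₀·r / (1 − (1+r)^(−n)) = 3180.00·0.01925 / (1 − 1.01925^(−24)).
Denominator 1 − (1+r)^(−24) = 0.367205469.
P = 61.215 / 0.367205469 ≈ 166.71.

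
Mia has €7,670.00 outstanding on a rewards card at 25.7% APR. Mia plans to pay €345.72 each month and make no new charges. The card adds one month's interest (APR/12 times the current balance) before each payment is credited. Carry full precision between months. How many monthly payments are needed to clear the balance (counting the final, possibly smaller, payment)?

Monthly rate r = 25.7%/12 = 2.14167% = 0.0214167.
Recurrence: B ← B·(1+r) − €345.72.
Month 1: interest €164.27; balance after payment €7,488.55.
Month 2: interest €160.38; balance after payment €7,303.21.
Closed form: n = −ln(1 − rB₀/P)/ln(1+r) = −ln(0.52486)/ln(1.02142) ≈ 30.420, so the balance reaches zero during payment 31.

31 months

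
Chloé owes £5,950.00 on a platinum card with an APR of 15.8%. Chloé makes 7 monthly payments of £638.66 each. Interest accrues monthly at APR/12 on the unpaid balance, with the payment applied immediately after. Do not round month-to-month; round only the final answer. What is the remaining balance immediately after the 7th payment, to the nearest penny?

£1,869.40

Monthly rate r = 15.8%/12 = 1.31667% = 0.0131667.
Each month: B ← B·(1+r) − £638.66.
Month 1: interest £78.34; balance after payment £5,389.68.
Month 2: interest £70.96; balance after payment £4,821.99.
Month 3: interest £63.49; balance after payment £4,246.82.
Month 4: interest £55.92; balance after payment £3,664.07.
Month 5: interest £48.24; balance after payment £3,073.66.
Month 6: interest £40.47; balance after payment £2,475.47.
Month 7: interest £32.59; balance after payment £1,869.40.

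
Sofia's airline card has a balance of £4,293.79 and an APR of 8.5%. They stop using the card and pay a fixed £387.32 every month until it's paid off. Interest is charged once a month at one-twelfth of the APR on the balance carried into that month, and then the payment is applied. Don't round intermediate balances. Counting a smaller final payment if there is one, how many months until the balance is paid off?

12 months

Monthly rate r = 8.5%/12 = 0.708333% = 0.00708333.
Recurrence: B ← B·(1+r) − £387.32.
Month 1: interest £30.41; balance after payment £3,936.88.
Month 2: interest £27.89; balance after payment £3,577.45.
Closed form: n = −ln(1 − rB₀/P)/ln(1+r) = −ln(0.92147)/ln(1.00708) ≈ 11.586, so the balance reaches zero during payment 12.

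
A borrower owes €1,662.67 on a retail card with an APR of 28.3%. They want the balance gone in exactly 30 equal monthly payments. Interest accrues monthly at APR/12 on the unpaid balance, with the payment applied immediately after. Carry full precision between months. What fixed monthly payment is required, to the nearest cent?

Monthly rate r = 28.3%/12 = 2.35833% = 0.0235833.
Level-payment amortization: P = B₀·r / (1 − (1+r)^(−n)) = 1662.67·0.0235833 / (1 − 1.02358^(−30)).
Denominator 1 − (1+r)^(−30) = 0.503060148.
P = 39.2113 / 0.503060148 ≈ 77.95.

€77.95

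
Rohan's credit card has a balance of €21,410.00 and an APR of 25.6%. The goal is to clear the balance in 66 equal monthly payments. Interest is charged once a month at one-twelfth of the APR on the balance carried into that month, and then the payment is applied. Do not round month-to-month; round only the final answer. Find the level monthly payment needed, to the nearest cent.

Monthly rate r = 25.6%/12 = 2.13333% = 0.0213333.
Level-payment amortization: P = B₀·r / (1 − (1+r)^(−n)) = 21410.00·0.0213333 / (1 − 1.02133^(−66)).
Denominator 1 − (1+r)^(−66) = 0.75171837.
P = 456.747 / 0.75171837 ≈ 607.60.

€607.60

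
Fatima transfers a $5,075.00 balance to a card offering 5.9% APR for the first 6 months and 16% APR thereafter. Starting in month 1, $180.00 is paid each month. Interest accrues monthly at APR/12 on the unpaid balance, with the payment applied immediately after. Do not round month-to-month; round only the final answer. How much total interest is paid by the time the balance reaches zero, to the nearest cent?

Promo months 1–6 at r₀ = 5.9%/12 = 0.00491667; months 7+ at r₁ = 16%/12 = 0.0133333.
After month 6: iterate B ← B·(1+r₀) − $180.00 for 6 months → $4,133.20.
Then at r₁ with $180.00/mo: n₂ = −ln(1 − r₁·B/P)/ln(1+r₁) ≈ 27.60 → 28 more payments.
Total paid = 33·$180.00 + $107.61 = $6,047.61; interest = $6,047.61 − $5,075.00 = $972.61.

$972.61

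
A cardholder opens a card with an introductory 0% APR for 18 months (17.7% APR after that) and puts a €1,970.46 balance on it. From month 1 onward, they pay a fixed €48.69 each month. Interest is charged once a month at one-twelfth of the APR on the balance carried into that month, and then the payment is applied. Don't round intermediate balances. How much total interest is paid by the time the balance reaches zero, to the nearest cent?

Promo months 1–18 at r₀ = 0%/12 = 0; months 19+ at r₁ = 17.7%/12 = 0.01475.
After month 18 (no interest yet): B = €1,970.46 − 18·€48.69 = €1,094.04.
Then at r₁ with €48.69/mo: n₂ = −ln(1 − r₁·B/P)/ln(1+r₁) ≈ 27.50 → 28 more payments.
Total paid = 45·€48.69 + €24.25 = €2,215.30; interest = €2,215.30 − €1,970.46 = €244.84.

€244.84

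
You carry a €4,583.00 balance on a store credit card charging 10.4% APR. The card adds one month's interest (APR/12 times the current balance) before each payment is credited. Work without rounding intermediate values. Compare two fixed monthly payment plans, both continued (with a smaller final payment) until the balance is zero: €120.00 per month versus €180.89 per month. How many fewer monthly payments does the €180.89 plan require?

Monthly rate r = 10.4%/12 = 0.866667% = 0.00866667.
At €120.00/mo: n = ⌈−ln(1 − rB₀/P)/ln(1+r)⌉ = 47 payments (last €69.85); total interest = total paid − €4,583.00 = €1,006.85.
At €180.89/mo: 29 payments (last €132.18); total interest €614.10.
Payments saved = 47 − 29 = 18.

18 fewer payments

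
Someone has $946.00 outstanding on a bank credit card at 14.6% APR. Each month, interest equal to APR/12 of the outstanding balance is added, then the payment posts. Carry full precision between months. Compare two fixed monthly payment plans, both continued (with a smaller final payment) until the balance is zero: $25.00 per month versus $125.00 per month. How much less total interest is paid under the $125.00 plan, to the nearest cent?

Monthly rate r = 14.6%/12 = 1.21667% = 0.0121667.
At $25.00/mo: n = ⌈−ln(1 − rB₀/P)/ln(1+r)⌉ = 52 payments (last $0.31); total interest = total paid − $946.00 = $329.31.
At $125.00/mo: 8 payments (last $123.46); total interest $52.46.
Interest saved = $329.31 − $52.46 = $276.85.

$276.85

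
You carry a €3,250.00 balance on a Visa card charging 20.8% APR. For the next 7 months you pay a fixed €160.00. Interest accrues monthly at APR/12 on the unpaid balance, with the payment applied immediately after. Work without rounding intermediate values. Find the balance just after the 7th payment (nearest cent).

€2,485.49

Monthly rate r = 20.8%/12 = 1.73333% = 0.0173333.
Each month: B ← B·(1+r) − €160.00.
Month 1: interest €56.33; balance after payment €3,146.33.
Month 2: interest €54.54; balance after payment €3,040.87.
Month 3: interest €52.71; balance after payment €2,933.58.
Month 4: interest €50.85; balance after payment €2,824.43.
Month 5: interest €48.96; balance after payment €2,713.38.
Month 6: interest €47.03; balance after payment €2,600.42.
Month 7: interest €45.07; balance after payment €2,485.49.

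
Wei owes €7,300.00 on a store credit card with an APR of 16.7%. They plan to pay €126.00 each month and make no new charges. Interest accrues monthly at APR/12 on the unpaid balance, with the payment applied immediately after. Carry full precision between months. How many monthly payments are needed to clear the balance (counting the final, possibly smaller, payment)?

Monthly rate r = 16.7%/12 = 1.39167% = 0.0139167.
Recurrence: B ← B·(1+r) − €126.00.
Month 1: interest €101.59; balance after payment €7,275.59.
Month 2: interest €101.25; balance after payment €7,250.84.
Closed form: n = −ln(1 − rB₀/P)/ln(1+r) = −ln(0.19372)/ln(1.01392) ≈ 118.761, so the balance reaches zero during payment 119.

119 months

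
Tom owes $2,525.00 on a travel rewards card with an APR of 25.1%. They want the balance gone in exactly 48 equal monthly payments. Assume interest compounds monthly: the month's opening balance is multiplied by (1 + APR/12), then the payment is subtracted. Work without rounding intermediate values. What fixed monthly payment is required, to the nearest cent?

Monthly rate r = 25.1%/12 = 2.09167% = 0.0209167.
Level-payment amortization: P = B₀·r / (1 − (1+r)^(−n)) = 2525.00·0.0209167 / (1 − 1.02092^(−48)).
Denominator 1 − (1+r)^(−48) = 0.629774868.
P = 52.8146 / 0.629774868 ≈ 83.86.

$83.86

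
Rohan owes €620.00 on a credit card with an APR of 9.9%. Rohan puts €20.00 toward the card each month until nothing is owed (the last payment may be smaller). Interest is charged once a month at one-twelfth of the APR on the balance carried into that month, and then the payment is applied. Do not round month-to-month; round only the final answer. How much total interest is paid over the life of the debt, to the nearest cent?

Monthly rate r = 9.9%/12 = 0.825% = 0.00825.
Payoff takes n = ⌈−ln(1 − rB₀/P)/ln(1+r)⌉ = ⌈35.951⌉ = 36 payments; the last is €19.02.
Total paid = 35·€20.00 + €19.02 = €719.02.
Total interest = total paid − principal = €719.02 − €620.00 = €99.02.

€99.02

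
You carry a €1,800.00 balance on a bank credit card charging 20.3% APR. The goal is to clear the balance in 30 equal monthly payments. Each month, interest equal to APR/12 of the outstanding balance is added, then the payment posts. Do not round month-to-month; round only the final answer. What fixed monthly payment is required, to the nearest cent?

Monthly rate r = 20.3%/12 = 1.69167% = 0.0169167.
Level-payment amortization: P = B₀·r / (1 − (1+r)^(−n)) = 1800.00·0.0169167 / (1 − 1.01692^(−30)).
Denominator 1 − (1+r)^(−30) = 0.395440509.
P = 30.45 / 0.395440509 ≈ 77.00.

€77.00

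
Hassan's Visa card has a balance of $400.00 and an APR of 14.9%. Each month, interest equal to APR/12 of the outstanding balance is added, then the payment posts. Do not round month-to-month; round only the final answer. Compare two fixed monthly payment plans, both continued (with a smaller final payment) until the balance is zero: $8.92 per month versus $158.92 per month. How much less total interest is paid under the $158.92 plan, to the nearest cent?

$179.06

Monthly rate r = 14.9%/12 = 1.24167% = 0.0124167.
At $8.92/mo: n = ⌈−ln(1 − rB₀/P)/ln(1+r)⌉ = 66 payments (last $8.40); total interest = total paid − $400.00 = $188.20.
At $158.92/mo: 3 payments (last $91.30); total interest $9.14.
Interest saved = $188.20 − $9.14 = $179.06.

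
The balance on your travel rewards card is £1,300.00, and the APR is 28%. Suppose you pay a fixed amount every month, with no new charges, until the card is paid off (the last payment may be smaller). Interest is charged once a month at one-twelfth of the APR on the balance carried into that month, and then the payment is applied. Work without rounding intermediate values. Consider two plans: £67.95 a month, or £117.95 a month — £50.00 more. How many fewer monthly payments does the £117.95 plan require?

13 fewer payments

Monthly rate r = 28%/12 = 2.33333% = 0.0233333.
At £67.95/mo: n = ⌈−ln(1 − rB₀/P)/ln(1+r)⌉ = 26 payments (last £43.47); total interest = total paid − £1,300.00 = £442.22.
At £117.95/mo: 13 payments (last £105.00); total interest £220.40.
Payments saved = 26 − 13 = 13.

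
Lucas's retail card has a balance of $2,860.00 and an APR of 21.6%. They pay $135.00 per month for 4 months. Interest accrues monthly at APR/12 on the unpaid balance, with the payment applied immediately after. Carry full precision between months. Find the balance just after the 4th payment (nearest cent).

Monthly rate r = 21.6%/12 = 1.8% = 0.018.
Each month: B ← B·(1+r) − $135.00.
Month 1: interest $51.48; balance after payment $2,776.48.
Month 2: interest $49.98; balance after payment $2,691.46.
Month 3: interest $48.45; balance after payment $2,604.90.
Month 4: interest $46.89; balance after payment $2,516.79.

$2,516.79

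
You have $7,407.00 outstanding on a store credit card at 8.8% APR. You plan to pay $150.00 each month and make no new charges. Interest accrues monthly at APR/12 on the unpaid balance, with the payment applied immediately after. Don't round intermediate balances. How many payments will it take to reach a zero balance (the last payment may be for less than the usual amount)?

62 payments

Monthly rate r = 8.8%/12 = 0.733333% = 0.00733333.
Recurrence: B ← B·(1+r) − $150.00.
Month 1: interest $54.32; balance after payment $7,311.32.
Month 2: interest $53.62; balance after payment $7,214.93.
Closed form: n = −ln(1 − rB₀/P)/ln(1+r) = −ln(0.63788)/ln(1.00733) ≈ 61.534, so the balance reaches zero during payment 62.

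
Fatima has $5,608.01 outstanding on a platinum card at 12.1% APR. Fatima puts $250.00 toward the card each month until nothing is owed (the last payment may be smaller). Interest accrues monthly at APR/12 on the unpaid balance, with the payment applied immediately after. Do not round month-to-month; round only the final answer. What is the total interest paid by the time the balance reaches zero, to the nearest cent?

Monthly rate r = 12.1%/12 = 1.00833% = 0.0100833.
Payoff takes n = ⌈−ln(1 − rB₀/P)/ln(1+r)⌉ = ⌈25.559⌉ = 26 payments; the last is $140.04.
Total paid = 25·$250.00 + $140.04 = $6,390.04.
Total interest = total paid − principal = $6,390.04 − $5,608.01 = $782.03.

$782.03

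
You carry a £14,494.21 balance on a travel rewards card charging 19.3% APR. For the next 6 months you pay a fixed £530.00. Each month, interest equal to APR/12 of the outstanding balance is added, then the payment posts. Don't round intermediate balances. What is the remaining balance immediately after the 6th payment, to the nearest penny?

£12,639.72

Monthly rate r = 19.3%/12 = 1.60833% = 0.0160833.
Each month: B ← B·(1+r) − £530.00.
Month 1: interest £233.12; balance after payment £14,197.33.
Month 2: interest £228.34; balance after payment £13,895.67.
Month 3: interest £223.49; balance after payment £13,589.15.
Month 4: interest £218.56; balance after payment £13,277.71.
Month 5: interest £213.55; balance after payment £12,961.26.
Month 6: interest £208.46; balance after payment £12,639.72.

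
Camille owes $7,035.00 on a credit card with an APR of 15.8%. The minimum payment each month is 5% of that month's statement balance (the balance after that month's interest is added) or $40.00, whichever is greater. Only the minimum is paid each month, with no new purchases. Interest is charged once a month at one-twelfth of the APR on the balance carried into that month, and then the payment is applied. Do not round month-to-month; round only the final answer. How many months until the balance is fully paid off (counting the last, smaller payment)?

Monthly rate r = 15.8%/12 = 1.31667% = 0.0131667.
While 5% of the post-interest balance exceeds $40.00, each month B ← (B·(1+r))·(1 − 0.05), i.e. B shrinks by the factor (1+r)·0.95 = 0.96251.
This holds for months 1–58. Entering month 59 the balance is $766.88; 5% of the post-interest balance is now below $40.00, so the flat $40.00 minimum applies from here.
From month 59 a fixed $40.00 at rate r clears $766.88 in 23 more payments. Total: 58 + 23 = 81 months.

81 months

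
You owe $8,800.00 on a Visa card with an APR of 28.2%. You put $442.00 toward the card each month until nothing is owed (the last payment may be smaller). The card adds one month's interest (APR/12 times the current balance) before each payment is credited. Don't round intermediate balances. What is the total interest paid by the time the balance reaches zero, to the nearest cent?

$3,205.37

Monthly rate r = 28.2%/12 = 2.35% = 0.0235.
Payoff takes n = ⌈−ln(1 − rB₀/P)/ln(1+r)⌉ = ⌈27.160⌉ = 28 payments; the last is $71.37.
Total paid = 27·$442.00 + $71.37 = $12,005.37.
Total interest = total paid − principal = $12,005.37 − $8,800.00 = $3,205.37.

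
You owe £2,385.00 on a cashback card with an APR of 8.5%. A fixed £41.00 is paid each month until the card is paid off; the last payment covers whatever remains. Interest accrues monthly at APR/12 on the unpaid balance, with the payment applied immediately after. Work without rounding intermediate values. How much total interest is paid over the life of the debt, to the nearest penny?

Monthly rate r = 8.5%/12 = 0.708333% = 0.00708333.
Payoff takes n = ⌈−ln(1 − rB₀/P)/ln(1+r)⌉ = ⌈75.244⌉ = 76 payments; the last is £10.04.
Total paid = 75·£41.00 + £10.04 = £3,085.04.
Total interest = total paid − principal = £3,085.04 − £2,385.00 = £700.04.

£700.04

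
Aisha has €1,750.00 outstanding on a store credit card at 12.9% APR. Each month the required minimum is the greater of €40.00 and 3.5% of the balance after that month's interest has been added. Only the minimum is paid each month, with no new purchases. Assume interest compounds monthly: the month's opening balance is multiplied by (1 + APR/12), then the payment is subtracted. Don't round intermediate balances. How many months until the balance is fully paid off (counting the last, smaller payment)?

Monthly rate r = 12.9%/12 = 1.075% = 0.01075.
While 3.5% of the post-interest balance exceeds €40.00, each month B ← (B·(1+r))·(1 − 0.035), i.e. B shrinks by the factor (1+r)·0.965 = 0.97537.
This holds for months 1–18. Entering month 19 the balance is €1,117.16; 3.5% of the post-interest balance is now below €40.00, so the flat €40.00 minimum applies from here.
From month 19 a fixed €40.00 at rate r clears €1,117.16 in 34 more payments. Total: 18 + 34 = 52 months.

52 months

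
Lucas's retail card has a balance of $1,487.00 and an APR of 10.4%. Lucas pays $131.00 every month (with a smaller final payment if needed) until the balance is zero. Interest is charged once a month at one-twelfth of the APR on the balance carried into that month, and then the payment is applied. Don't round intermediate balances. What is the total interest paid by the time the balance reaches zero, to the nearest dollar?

$85

Monthly rate r = 10.4%/12 = 0.866667% = 0.00866667.
Payoff takes n = ⌈−ln(1 − rB₀/P)/ln(1+r)⌉ = ⌈12.001⌉ = 13 payments; the last is $0.10.
Total paid = 12·$131.00 + $0.10 = $1,572.10.
Total interest = total paid − principal = $1,572.10 − $1,487.00 = $85.10.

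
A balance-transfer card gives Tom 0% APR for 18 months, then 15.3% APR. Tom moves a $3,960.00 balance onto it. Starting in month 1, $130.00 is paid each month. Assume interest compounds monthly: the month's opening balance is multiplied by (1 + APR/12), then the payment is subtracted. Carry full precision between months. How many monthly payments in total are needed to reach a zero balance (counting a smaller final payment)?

32 months

Promo months 1–18 at r₀ = 0%/12 = 0; months 19+ at r₁ = 15.3%/12 = 0.01275.
After month 18 (no interest yet): B = $3,960.00 − 18·$130.00 = $1,620.00.
Then at r₁ with $130.00/mo: n₂ = −ln(1 − r₁·B/P)/ln(1+r₁) ≈ 13.66 → 14 more payments.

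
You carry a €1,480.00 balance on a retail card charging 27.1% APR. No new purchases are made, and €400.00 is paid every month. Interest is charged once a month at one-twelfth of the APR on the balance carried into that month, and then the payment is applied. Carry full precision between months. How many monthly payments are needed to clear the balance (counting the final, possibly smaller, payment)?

4 payments

Monthly rate r = 27.1%/12 = 2.25833% = 0.0225833.
Recurrence: B ← B·(1+r) − €400.00.
Month 1: interest €33.42; balance after payment €1,113.42.
Month 2: interest €25.14; balance after payment €738.57.
Month 3: interest €16.68; balance after payment €355.25.
Month 4: interest €8.02; balance after payment €0.00.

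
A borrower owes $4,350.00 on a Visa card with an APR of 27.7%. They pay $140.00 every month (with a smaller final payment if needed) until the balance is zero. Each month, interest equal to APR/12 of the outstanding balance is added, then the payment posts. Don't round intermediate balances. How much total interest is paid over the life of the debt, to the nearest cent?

Monthly rate r = 27.7%/12 = 2.30833% = 0.0230833.
Payoff takes n = ⌈−ln(1 − rB₀/P)/ln(1+r)⌉ = ⌈55.350⌉ = 56 payments; the last is $49.30.
Total paid = 55·$140.00 + $49.30 = $7,749.30.
Total interest = total paid − principal = $7,749.30 − $4,350.00 = $3,399.30.

$3,399.30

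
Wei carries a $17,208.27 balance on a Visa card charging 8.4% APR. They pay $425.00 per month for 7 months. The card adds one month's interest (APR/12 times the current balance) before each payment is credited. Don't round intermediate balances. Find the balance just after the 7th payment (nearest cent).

Monthly rate r = 8.4%/12 = 0.7% = 0.007.
Each month: B ← B·(1+r) − $425.00.
Month 1: interest $120.46; balance after payment $16,903.73.
Month 2: interest $118.33; balance after payment $16,597.05.
Month 3: interest $116.18; balance after payment $16,288.23.
Month 4: interest $114.02; balance after payment $15,977.25.
Month 5: interest $111.84; balance after payment $15,664.09.
Month 6: interest $109.65; balance after payment $15,348.74.
Month 7: interest $107.44; balance after payment $15,031.18.

$15,031.18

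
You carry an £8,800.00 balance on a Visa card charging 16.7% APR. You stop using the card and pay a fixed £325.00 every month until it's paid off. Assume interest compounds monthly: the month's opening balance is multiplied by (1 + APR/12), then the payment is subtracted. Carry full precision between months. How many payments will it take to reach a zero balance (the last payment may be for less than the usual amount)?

Monthly rate r = 16.7%/12 = 1.39167% = 0.0139167.
Recurrence: B ← B·(1+r) − £325.00.
Month 1: interest £122.47; balance after payment £8,597.47.
Month 2: interest £119.65; balance after payment £8,392.11.
Closed form: n = −ln(1 − rB₀/P)/ln(1+r) = −ln(0.62318)/ln(1.01392) ≈ 34.218, so the balance reaches zero during payment 35.

35 months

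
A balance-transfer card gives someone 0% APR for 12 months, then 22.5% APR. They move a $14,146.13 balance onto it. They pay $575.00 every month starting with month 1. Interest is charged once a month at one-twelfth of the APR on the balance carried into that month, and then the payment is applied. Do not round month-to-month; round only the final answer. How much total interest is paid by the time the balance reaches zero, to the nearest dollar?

Promo months 1–12 at r₀ = 0%/12 = 0; months 13+ at r₁ = 22.5%/12 = 0.01875.
After month 12 (no interest yet): B = $14,146.13 − 12·$575.00 = $7,246.13.
Then at r₁ with $575.00/mo: n₂ = −ln(1 − r₁·B/P)/ln(1+r₁) ≈ 14.51 → 15 more payments.
Total paid = 26·$575.00 + $295.19 = $15,245.19; interest = $15,245.19 − $14,146.13 = $1,099.06.

$1,099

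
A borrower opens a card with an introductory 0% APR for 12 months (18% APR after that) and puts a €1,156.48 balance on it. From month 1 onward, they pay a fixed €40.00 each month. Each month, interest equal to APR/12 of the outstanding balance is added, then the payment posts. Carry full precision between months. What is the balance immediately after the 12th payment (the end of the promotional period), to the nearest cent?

€676.48

Promo months 1–12 at r₀ = 0%/12 = 0; months 13+ at r₁ = 18%/12 = 0.015.
After month 12 (no interest yet): B = €1,156.48 − 12·€40.00 = €676.48.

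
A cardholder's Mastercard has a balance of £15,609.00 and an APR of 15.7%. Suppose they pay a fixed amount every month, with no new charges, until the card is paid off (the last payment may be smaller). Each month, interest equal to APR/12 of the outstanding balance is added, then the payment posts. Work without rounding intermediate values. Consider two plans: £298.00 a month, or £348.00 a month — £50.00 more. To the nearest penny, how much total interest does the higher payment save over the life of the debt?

£2,840.82

Monthly rate r = 15.7%/12 = 1.30833% = 0.0130833.
At £298.00/mo: n = ⌈−ln(1 − rB₀/P)/ln(1+r)⌉ = 89 payments (last £280.97); total interest = total paid − £15,609.00 = £10,895.97.
At £348.00/mo: 69 payments (last £0.15); total interest £8,055.15.
Interest saved = £10,895.97 − £8,055.15 = £2,840.82.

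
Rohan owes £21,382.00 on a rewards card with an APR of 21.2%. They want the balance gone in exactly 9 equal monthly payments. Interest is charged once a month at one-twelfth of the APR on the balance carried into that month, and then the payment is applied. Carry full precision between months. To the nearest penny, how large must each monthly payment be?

£2,590.54

Monthly rate r = 21.2%/12 = 1.76667% = 0.0176667.
Level-payment amortization: P = B₀·r / (1 − (1+r)^(−n)) = 21382.00·0.0176667 / (1 − 1.01767^(−9)).
Denominator 1 − (1+r)^(−9) = 0.145818711.
P = 377.749 / 0.145818711 ≈ 2590.54.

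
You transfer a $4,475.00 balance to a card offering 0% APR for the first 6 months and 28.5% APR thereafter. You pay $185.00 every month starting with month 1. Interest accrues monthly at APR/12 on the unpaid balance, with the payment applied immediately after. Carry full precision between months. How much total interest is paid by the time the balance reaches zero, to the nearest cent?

$1,093.20

Promo months 1–6 at r₀ = 0%/12 = 0; months 7+ at r₁ = 28.5%/12 = 0.02375.
After month 6 (no interest yet): B = $4,475.00 − 6·$185.00 = $3,365.00.
Then at r₁ with $185.00/mo: n₂ = −ln(1 − r₁·B/P)/ln(1+r₁) ≈ 24.10 → 25 more payments.
Total paid = 30·$185.00 + $18.20 = $5,568.20; interest = $5,568.20 − $4,475.00 = $1,093.20.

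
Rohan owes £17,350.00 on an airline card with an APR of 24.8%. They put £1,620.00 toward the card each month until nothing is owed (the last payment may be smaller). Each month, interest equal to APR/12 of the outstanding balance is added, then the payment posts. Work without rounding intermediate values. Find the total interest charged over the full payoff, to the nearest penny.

£2,465.58

Monthly rate r = 24.8%/12 = 2.06667% = 0.0206667.
Payoff takes n = ⌈−ln(1 − rB₀/P)/ln(1+r)⌉ = ⌈12.230⌉ = 13 payments; the last is £375.58.
Total paid = 12·£1,620.00 + £375.58 = £19,815.58.
Total interest = total paid − principal = £19,815.58 − £17,350.00 = £2,465.58.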